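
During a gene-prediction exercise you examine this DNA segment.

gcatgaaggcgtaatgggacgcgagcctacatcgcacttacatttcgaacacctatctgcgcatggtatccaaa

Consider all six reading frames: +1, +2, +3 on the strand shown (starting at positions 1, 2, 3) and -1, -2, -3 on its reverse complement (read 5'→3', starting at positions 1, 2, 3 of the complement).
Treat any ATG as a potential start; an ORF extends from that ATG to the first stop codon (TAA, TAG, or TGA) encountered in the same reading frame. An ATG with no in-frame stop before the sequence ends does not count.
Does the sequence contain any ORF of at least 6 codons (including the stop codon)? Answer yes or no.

Reverse complement (5'→3'): TTTGGATACCATGCGCAGATAGGTGTTCGAAATGTAAGTGCGATGTAGGCTCGCGTCCCATTACGCCTTCATGC
Frame +1: GCA TGA AGG CGT AAT GGG ACG CGA GCC TAC ATC GCA CTT ACA TTT CGA ACA CCT ATC TGC GCA TGG TAT CCA — no ATG→stop ORF.
Frame +2: CAT GAA GGC GTA ATG GGA CGC GAG CCT ACA TCG CAC TTA CAT TTC GAA CAC CTA TCT GCG CAT GGT ATC CAA — no ATG→stop ORF.
Frame +3: ATG AAG GCG TAA TGG GAC GCG AGC CTA CAT CGC ACT TAC ATT TCG AAC ACC TAT CTG CGC ATG GTA TCC AAA — ATG at 3, stop TAA at 12 → 12 nt.
Frame -1: TTT GGA TAC CAT GCG CAG ATA GGT GTT CGA AAT GTA AGT GCG ATG TAG GCT CGC GTC CCA TTA CGC CTT CAT — ATG at 43, stop TAG at 46 → 6 nt.
Frame -2: TTG GAT ACC ATG CGC AGA TAG GTG TTC GAA ATG TAA GTG CGA TGT AGG CTC GCG TCC CAT TAC GCC TTC ATG — ATG at 11, stop TAG at 20 → 12 nt; ATG at 32, stop TAA at 35 → 6 nt.
Frame -3: TGG ATA CCA TGC GCA GAT AGG TGT TCG AAA TGT AAG TGC GAT GTA GGC TCG CGT CCC ATT ACG CCT TCA TGC — no ATG→stop ORF.
Largest ORF found is 4 codons < 6, so no.

no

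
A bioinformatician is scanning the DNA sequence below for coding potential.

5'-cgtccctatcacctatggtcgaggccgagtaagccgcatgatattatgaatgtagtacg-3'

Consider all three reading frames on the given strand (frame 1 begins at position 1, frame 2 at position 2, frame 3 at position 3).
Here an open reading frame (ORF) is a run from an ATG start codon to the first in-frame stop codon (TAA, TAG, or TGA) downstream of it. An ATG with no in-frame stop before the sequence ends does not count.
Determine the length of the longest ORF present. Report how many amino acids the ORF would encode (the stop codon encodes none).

Frame 1: CGT CCC TAT CAC CTA TGG TCG AGG CCG AGT AAG CCG CAT GAT ATT ATG AAT GTA GTA — no ATG→stop ORF.
Frame 2: GTC CCT ATC ACC TAT GGT CGA GGC CGA GTA AGC CGC ATG ATA TTA TGA ATG TAG TAC — ATG at 38, stop TGA at 47 → 12 nt; ATG at 50, stop TAG at 53 → 6 nt.
Frame 3: TCC CTA TCA CCT ATG GTC GAG GCC GAG TAA GCC GCA TGA TAT TAT GAA TGT AGT ACG — ATG at 15, stop TAA at 30 → 18 nt.
Longest: frame 3, positions 15–32, 18 nt = 6 codons = 5 aa. → 5 amino acids.

5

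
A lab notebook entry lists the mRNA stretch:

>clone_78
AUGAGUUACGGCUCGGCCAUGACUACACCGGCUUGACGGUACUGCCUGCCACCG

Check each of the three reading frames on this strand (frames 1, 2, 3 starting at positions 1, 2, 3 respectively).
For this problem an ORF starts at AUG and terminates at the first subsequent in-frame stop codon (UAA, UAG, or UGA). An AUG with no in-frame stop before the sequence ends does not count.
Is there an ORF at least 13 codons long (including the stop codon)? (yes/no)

no

Frame 1: AUG AGU UAC GGC UCG GCC AUG ACU ACA CCG GCU UGA CGG UAC UGC CUG CCA CCG — AUG at 1, stop UGA at 34 → 36 nt; AUG at 19, stop UGA at 34 → 18 nt.
Frame 2: UGA GUU ACG GCU CGG CCA UGA CUA CAC CGG CUU GAC GGU ACU GCC UGC CAC — no AUG→stop ORF.
Frame 3: GAG UUA CGG CUC GGC CAU GAC UAC ACC GGC UUG ACG GUA CUG CCU GCC ACC — no AUG→stop ORF.
Largest ORF found is 12 codons < 13, so no.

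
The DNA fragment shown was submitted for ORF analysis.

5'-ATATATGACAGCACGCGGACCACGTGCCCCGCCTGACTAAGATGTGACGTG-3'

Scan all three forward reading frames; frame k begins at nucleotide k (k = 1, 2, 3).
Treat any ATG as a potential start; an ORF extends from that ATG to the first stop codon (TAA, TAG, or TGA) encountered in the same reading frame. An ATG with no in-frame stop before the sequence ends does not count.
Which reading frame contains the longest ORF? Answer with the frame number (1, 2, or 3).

2

Frame 1: ATA TAT GAC AGC ACG CGG ACC ACG TGC CCC GCC TGA CTA AGA TGT GAC GTG — no ATG→stop ORF.
Frame 2: TAT ATG ACA GCA CGC GGA CCA CGT GCC CCG CCT GAC TAA GAT GTG ACG — ATG at 5, stop TAA at 38 → 36 nt.
Frame 3: ATA TGA CAG CAC GCG GAC CAC GTG CCC CGC CTG ACT AAG ATG TGA CGT — ATG at 42, stop TGA at 45 → 6 nt.
Longest ORF is 36 nt in frame 2 (positions 5–40).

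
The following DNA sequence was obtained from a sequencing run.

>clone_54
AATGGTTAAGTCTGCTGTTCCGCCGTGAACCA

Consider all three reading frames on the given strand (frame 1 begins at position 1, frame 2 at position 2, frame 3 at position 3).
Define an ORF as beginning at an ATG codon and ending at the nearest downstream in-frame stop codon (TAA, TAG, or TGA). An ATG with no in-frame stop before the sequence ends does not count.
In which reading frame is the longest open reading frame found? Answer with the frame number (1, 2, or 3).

Frame 1: AAT GGT TAA GTC TGC TGT TCC GCC GTG AAC — no ATG→stop ORF.
Frame 2: ATG GTT AAG TCT GCT GTT CCG CCG TGA ACC — ATG at 2, stop TGA at 26 → 27 nt.
Frame 3: TGG TTA AGT CTG CTG TTC CGC CGT GAA CCA — no ATG→stop ORF.
Longest ORF is 27 nt in frame 2 (positions 2–28).

2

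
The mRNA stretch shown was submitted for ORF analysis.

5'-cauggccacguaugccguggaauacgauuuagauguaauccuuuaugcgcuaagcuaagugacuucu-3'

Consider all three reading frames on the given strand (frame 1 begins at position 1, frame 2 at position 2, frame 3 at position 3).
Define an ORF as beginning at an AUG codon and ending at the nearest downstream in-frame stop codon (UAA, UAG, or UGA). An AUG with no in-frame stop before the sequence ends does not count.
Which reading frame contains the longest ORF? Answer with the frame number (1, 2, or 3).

Frame 1: CAU GGC CAC GUA UGC CGU GGA AUA CGA UUU AGA UGU AAU CCU UUA UGC GCU AAG CUA AGU GAC UUC — no AUG→stop ORF.
Frame 2: AUG GCC ACG UAU GCC GUG GAA UAC GAU UUA GAU GUA AUC CUU UAU GCG CUA AGC UAA GUG ACU UCU — AUG at 2, stop UAA at 56 → 57 nt.
Frame 3: UGG CCA CGU AUG CCG UGG AAU ACG AUU UAG AUG UAA UCC UUU AUG CGC UAA GCU AAG UGA CUU — AUG at 12, stop UAG at 30 → 21 nt; AUG at 33, stop UAA at 36 → 6 nt; AUG at 45, stop UAA at 51 → 9 nt.
Longest ORF is 57 nt in frame 2 (positions 2–58).

2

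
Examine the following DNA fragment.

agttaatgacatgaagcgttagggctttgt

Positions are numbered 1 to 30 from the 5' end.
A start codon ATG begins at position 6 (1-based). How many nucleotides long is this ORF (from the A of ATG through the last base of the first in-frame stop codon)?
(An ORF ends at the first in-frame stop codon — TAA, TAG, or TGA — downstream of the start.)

9

Codons from position 6: ATG (6–8), ACA (9–11), TGA (12–14).
TGA is the first in-frame stop; ORF spans 6–14, 9 nucleotides.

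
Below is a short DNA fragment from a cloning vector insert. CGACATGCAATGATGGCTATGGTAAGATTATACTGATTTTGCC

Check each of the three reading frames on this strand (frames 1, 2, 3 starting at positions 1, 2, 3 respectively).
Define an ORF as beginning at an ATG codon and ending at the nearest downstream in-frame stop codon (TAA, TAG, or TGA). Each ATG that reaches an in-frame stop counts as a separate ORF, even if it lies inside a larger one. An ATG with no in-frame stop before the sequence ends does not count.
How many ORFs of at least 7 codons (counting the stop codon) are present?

2

Frame 1: CGA CAT GCA ATG ATG GCT ATG GTA AGA TTA TAC TGA TTT TGC — ATG at 10, stop TGA at 34 → 27 nt; ATG at 13, stop TGA at 34 → 24 nt; ATG at 19, stop TGA at 34 → 18 nt.
Frame 2: GAC ATG CAA TGA TGG CTA TGG TAA GAT TAT ACT GAT TTT GCC — ATG at 5, stop TGA at 11 → 9 nt.
Frame 3: ACA TGC AAT GAT GGC TAT GGT AAG ATT ATA CTG ATT TTG — no ATG→stop ORF.
ORFs ≥ 7 codons: frame 1 10–36 (9 codons), frame 1 13–36 (8 codons). Count = 2.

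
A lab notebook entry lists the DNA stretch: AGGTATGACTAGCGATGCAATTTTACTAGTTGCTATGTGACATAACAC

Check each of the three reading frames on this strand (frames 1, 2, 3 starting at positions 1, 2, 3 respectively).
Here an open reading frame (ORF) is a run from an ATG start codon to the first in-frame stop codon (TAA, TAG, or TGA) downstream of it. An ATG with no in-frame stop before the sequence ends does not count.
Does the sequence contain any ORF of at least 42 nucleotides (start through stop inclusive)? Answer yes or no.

Frame 1: AGG TAT GAC TAG CGA TGC AAT TTT ACT AGT TGC TAT GTG ACA TAA CAC — no ATG→stop ORF.
Frame 2: GGT ATG ACT AGC GAT GCA ATT TTA CTA GTT GCT ATG TGA CAT AAC — ATG at 5, stop TGA at 38 → 36 nt; ATG at 35, stop TGA at 38 → 6 nt.
Frame 3: GTA TGA CTA GCG ATG CAA TTT TAC TAG TTG CTA TGT GAC ATA ACA — ATG at 15, stop TAG at 27 → 15 nt.
Largest ORF found is 36 nucleotides < 42, so no.

no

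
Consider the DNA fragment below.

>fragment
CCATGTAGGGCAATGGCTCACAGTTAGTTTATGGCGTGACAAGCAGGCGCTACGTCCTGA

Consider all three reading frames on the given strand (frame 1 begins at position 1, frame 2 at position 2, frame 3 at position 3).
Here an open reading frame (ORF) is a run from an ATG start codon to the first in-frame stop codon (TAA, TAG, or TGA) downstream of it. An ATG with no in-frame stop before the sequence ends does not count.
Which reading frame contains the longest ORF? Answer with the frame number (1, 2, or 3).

1

Frame 1: CCA TGT AGG GCA ATG GCT CAC AGT TAG TTT ATG GCG TGA CAA GCA GGC GCT ACG TCC TGA — ATG at 13, stop TAG at 25 → 15 nt; ATG at 31, stop TGA at 37 → 9 nt.
Frame 2: CAT GTA GGG CAA TGG CTC ACA GTT AGT TTA TGG CGT GAC AAG CAG GCG CTA CGT CCT — no ATG→stop ORF.
Frame 3: ATG TAG GGC AAT GGC TCA CAG TTA GTT TAT GGC GTG ACA AGC AGG CGC TAC GTC CTG — ATG at 3, stop TAG at 6 → 6 nt.
Longest ORF is 15 nt in frame 1 (positions 13–27).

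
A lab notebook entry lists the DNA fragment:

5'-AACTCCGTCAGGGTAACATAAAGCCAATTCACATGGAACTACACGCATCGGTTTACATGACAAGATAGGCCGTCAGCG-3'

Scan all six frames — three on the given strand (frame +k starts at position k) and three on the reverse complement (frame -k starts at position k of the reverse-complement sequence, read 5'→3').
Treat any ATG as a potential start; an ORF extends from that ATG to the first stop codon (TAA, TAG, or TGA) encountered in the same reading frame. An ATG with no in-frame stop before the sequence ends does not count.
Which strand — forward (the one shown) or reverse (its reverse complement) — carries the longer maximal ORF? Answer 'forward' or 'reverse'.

forward

Reverse complement (5'→3'): CGCTGACGGCCTATCTTGTCATGTAAACCGATGCGTGTAGTTCCATGTGAATTGGCTTTATGTTACCCTGACGGAGTT
Frame +1: AAC TCC GTC AGG GTA ACA TAA AGC CAA TTC ACA TGG AAC TAC ACG CAT CGG TTT ACA TGA CAA GAT AGG CCG TCA GCG — no ATG→stop ORF.
Frame +2: ACT CCG TCA GGG TAA CAT AAA GCC AAT TCA CAT GGA ACT ACA CGC ATC GGT TTA CAT GAC AAG ATA GGC CGT CAG — no ATG→stop ORF.
Frame +3: CTC CGT CAG GGT AAC ATA AAG CCA ATT CAC ATG GAA CTA CAC GCA TCG GTT TAC ATG ACA AGA TAG GCC GTC AGC — ATG at 33, stop TAG at 66 → 36 nt; ATG at 57, stop TAG at 66 → 12 nt.
Frame -1: CGC TGA CGG CCT ATC TTG TCA TGT AAA CCG ATG CGT GTA GTT CCA TGT GAA TTG GCT TTA TGT TAC CCT GAC GGA GTT — no ATG→stop ORF.
Frame -2: GCT GAC GGC CTA TCT TGT CAT GTA AAC CGA TGC GTG TAG TTC CAT GTG AAT TGG CTT TAT GTT ACC CTG ACG GAG — no ATG→stop ORF.
Frame -3: CTG ACG GCC TAT CTT GTC ATG TAA ACC GAT GCG TGT AGT TCC ATG TGA ATT GGC TTT ATG TTA CCC TGA CGG AGT — ATG at 21, stop TAA at 24 → 6 nt; ATG at 45, stop TGA at 48 → 6 nt; ATG at 60, stop TGA at 69 → 12 nt.
Forward-strand max 36 nt; reverse-strand max 12 nt. The forward strand has the longer ORF.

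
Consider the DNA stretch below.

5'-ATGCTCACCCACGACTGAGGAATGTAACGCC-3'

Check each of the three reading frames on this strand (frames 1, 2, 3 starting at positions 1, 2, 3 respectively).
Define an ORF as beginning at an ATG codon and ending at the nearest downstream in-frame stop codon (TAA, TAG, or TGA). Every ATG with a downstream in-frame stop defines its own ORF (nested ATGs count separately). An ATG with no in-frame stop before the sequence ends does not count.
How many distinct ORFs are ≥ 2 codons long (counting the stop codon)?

2

Frame 1: ATG CTC ACC CAC GAC TGA GGA ATG TAA CGC — ATG at 1, stop TGA at 16 → 18 nt; ATG at 22, stop TAA at 25 → 6 nt.
Frame 2: TGC TCA CCC ACG ACT GAG GAA TGT AAC GCC — no ATG→stop ORF.
Frame 3: GCT CAC CCA CGA CTG AGG AAT GTA ACG — no ATG→stop ORF.
ORFs ≥ 2 codons: frame 1 1–18 (6 codons), frame 1 22–27 (2 codons). Count = 2.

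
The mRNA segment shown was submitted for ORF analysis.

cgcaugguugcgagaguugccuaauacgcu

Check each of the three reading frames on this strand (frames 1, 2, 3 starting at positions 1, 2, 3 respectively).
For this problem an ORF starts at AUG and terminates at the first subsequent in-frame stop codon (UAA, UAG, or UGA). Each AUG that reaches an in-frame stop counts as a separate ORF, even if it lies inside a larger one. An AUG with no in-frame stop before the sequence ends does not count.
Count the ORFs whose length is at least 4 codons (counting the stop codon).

Frame 1: CGC AUG GUU GCG AGA GUU GCC UAA UAC GCU — AUG at 4, stop UAA at 22 → 21 nt.
Frame 2: GCA UGG UUG CGA GAG UUG CCU AAU ACG — no AUG→stop ORF.
Frame 3: CAU GGU UGC GAG AGU UGC CUA AUA CGC — no AUG→stop ORF.
ORFs ≥ 4 codons: frame 1 4–24 (7 codons). Count = 1.

1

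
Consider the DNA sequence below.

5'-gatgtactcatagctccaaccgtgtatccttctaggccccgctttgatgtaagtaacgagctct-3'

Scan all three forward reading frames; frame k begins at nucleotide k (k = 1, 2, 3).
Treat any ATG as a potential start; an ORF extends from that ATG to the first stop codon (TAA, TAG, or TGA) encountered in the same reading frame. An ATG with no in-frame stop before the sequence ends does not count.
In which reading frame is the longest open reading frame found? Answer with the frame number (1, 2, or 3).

Frame 1: GAT GTA CTC ATA GCT CCA ACC GTG TAT CCT TCT AGG CCC CGC TTT GAT GTA AGT AAC GAG CTC — no ATG→stop ORF.
Frame 2: ATG TAC TCA TAG CTC CAA CCG TGT ATC CTT CTA GGC CCC GCT TTG ATG TAA GTA ACG AGC TCT — ATG at 2, stop TAG at 11 → 12 nt; ATG at 47, stop TAA at 50 → 6 nt.
Frame 3: TGT ACT CAT AGC TCC AAC CGT GTA TCC TTC TAG GCC CCG CTT TGA TGT AAG TAA CGA GCT — no ATG→stop ORF.
Longest ORF is 12 nt in frame 2 (positions 2–13).

2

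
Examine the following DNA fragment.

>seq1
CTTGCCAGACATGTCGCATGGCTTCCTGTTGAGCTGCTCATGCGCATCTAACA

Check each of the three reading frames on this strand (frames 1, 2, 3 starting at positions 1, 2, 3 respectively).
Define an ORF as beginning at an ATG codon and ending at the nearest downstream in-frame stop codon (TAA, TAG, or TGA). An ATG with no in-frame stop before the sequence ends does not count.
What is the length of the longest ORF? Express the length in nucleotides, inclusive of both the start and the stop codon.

Frame 1: CTT GCC AGA CAT GTC GCA TGG CTT CCT GTT GAG CTG CTC ATG CGC ATC TAA — ATG at 40, stop TAA at 49 → 12 nt.
Frame 2: TTG CCA GAC ATG TCG CAT GGC TTC CTG TTG AGC TGC TCA TGC GCA TCT AAC — no ATG→stop ORF.
Frame 3: TGC CAG ACA TGT CGC ATG GCT TCC TGT TGA GCT GCT CAT GCG CAT CTA ACA — ATG at 18, stop TGA at 30 → 15 nt.
Longest: frame 3, positions 18–32, 15 nt = 5 codons = 4 aa. → 15 nucleotides.

15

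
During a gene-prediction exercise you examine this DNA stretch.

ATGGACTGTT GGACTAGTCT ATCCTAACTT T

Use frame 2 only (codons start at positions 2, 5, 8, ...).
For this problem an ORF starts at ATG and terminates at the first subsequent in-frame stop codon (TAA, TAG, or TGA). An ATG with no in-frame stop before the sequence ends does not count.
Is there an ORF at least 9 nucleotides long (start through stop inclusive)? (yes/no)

Frame 2: TGG ACT GTT GGA CTA GTC TAT CCT AAC TTT — no ATG→stop ORF.
Largest ORF found is 0 nucleotides < 9, so no.

no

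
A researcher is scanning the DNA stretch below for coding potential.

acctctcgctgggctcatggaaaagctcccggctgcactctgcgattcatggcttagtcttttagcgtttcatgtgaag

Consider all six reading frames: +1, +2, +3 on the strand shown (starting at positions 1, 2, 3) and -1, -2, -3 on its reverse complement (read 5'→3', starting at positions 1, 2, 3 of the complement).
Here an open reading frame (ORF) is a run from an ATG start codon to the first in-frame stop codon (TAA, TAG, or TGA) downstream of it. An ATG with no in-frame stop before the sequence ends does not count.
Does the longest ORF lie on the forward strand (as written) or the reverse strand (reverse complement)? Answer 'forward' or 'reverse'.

reverse

Reverse complement (5'→3'): CTTCACATGAAACGCTAAAAGACTAAGCCATGAATCGCAGAGTGCAGCCGGGAGCTTTTCCATGAGCCCAGCGAGAGGT
Frame +1: ACC TCT CGC TGG GCT CAT GGA AAA GCT CCC GGC TGC ACT CTG CGA TTC ATG GCT TAG TCT TTT AGC GTT TCA TGT GAA — ATG at 49, stop TAG at 55 → 9 nt.
Frame +2: CCT CTC GCT GGG CTC ATG GAA AAG CTC CCG GCT GCA CTC TGC GAT TCA TGG CTT AGT CTT TTA GCG TTT CAT GTG AAG — no ATG→stop ORF.
Frame +3: CTC TCG CTG GGC TCA TGG AAA AGC TCC CGG CTG CAC TCT GCG ATT CAT GGC TTA GTC TTT TAG CGT TTC ATG TGA — ATG at 72, stop TGA at 75 → 6 nt.
Frame -1: CTT CAC ATG AAA CGC TAA AAG ACT AAG CCA TGA ATC GCA GAG TGC AGC CGG GAG CTT TTC CAT GAG CCC AGC GAG AGG — ATG at 7, stop TAA at 16 → 12 nt.
Frame -2: TTC ACA TGA AAC GCT AAA AGA CTA AGC CAT GAA TCG CAG AGT GCA GCC GGG AGC TTT TCC ATG AGC CCA GCG AGA GGT — no ATG→stop ORF.
Frame -3: TCA CAT GAA ACG CTA AAA GAC TAA GCC ATG AAT CGC AGA GTG CAG CCG GGA GCT TTT CCA TGA GCC CAG CGA GAG — ATG at 30, stop TGA at 63 → 36 nt.
Forward-strand max 9 nt; reverse-strand max 36 nt. The reverse strand has the longer ORF.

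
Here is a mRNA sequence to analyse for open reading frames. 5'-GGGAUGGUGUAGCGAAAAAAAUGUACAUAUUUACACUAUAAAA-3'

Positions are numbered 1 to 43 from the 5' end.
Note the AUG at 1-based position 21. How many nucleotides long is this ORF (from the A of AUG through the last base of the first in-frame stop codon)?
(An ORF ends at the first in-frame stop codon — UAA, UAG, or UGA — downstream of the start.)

Codons from position 21: AUG (21–23), UAC (24–26), AUA (27–29), UUU (30–32), ACA (33–35), CUA (36–38), UAA (39–41).
UAA is the first in-frame stop; ORF spans 21–41, 21 nucleotides.

21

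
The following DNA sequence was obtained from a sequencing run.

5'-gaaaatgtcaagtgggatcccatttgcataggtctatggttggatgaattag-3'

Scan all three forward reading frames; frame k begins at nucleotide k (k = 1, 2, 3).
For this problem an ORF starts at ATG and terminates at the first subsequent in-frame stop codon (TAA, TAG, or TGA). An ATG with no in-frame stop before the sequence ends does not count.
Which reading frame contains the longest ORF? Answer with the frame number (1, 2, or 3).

Frame 1: GAA AAT GTC AAG TGG GAT CCC ATT TGC ATA GGT CTA TGG TTG GAT GAA TTA — no ATG→stop ORF.
Frame 2: AAA ATG TCA AGT GGG ATC CCA TTT GCA TAG GTC TAT GGT TGG ATG AAT TAG — ATG at 5, stop TAG at 29 → 27 nt; ATG at 44, stop TAG at 50 → 9 nt.
Frame 3: AAA TGT CAA GTG GGA TCC CAT TTG CAT AGG TCT ATG GTT GGA TGA ATT — ATG at 36, stop TGA at 45 → 12 nt.
Longest ORF is 27 nt in frame 2 (positions 5–31).

2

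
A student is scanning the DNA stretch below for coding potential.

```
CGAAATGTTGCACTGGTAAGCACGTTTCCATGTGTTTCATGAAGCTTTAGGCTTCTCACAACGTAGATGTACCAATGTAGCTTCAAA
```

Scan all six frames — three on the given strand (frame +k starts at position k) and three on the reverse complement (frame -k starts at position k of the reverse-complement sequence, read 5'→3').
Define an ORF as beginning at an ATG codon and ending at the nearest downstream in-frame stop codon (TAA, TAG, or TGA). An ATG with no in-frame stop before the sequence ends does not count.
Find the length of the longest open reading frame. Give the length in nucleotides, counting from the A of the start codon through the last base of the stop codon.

Reverse complement (5'→3'): TTTGAAGCTACATTGGTACATCTACGTTGTGAGAAGCCTAAAGCTTCATGAAACACATGGAAACGTGCTTACCAGTGCAACATTTCG
Frame +1: CGA AAT GTT GCA CTG GTA AGC ACG TTT CCA TGT GTT TCA TGA AGC TTT AGG CTT CTC ACA ACG TAG ATG TAC CAA TGT AGC TTC AAA — no ATG→stop ORF.
Frame +2: GAA ATG TTG CAC TGG TAA GCA CGT TTC CAT GTG TTT CAT GAA GCT TTA GGC TTC TCA CAA CGT AGA TGT ACC AAT GTA GCT TCA — ATG at 5, stop TAA at 17 → 15 nt.
Frame +3: AAA TGT TGC ACT GGT AAG CAC GTT TCC ATG TGT TTC ATG AAG CTT TAG GCT TCT CAC AAC GTA GAT GTA CCA ATG TAG CTT CAA — ATG at 30, stop TAG at 48 → 21 nt; ATG at 39, stop TAG at 48 → 12 nt; ATG at 75, stop TAG at 78 → 6 nt.
Frame -1: TTT GAA GCT ACA TTG GTA CAT CTA CGT TGT GAG AAG CCT AAA GCT TCA TGA AAC ACA TGG AAA CGT GCT TAC CAG TGC AAC ATT TCG — no ATG→stop ORF.
Frame -2: TTG AAG CTA CAT TGG TAC ATC TAC GTT GTG AGA AGC CTA AAG CTT CAT GAA ACA CAT GGA AAC GTG CTT ACC AGT GCA ACA TTT — no ATG→stop ORF.
Frame -3: TGA AGC TAC ATT GGT ACA TCT ACG TTG TGA GAA GCC TAA AGC TTC ATG AAA CAC ATG GAA ACG TGC TTA CCA GTG CAA CAT TTC — no ATG→stop ORF.
Longest: frame +3, positions 30–50, 21 nt = 7 codons = 6 aa. → 21 nucleotides.

21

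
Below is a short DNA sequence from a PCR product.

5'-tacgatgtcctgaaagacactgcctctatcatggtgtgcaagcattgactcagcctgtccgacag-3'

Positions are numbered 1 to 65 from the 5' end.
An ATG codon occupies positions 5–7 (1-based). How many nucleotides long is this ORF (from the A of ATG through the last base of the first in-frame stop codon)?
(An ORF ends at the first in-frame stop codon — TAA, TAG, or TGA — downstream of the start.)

Codons from position 5: ATG (5–7), TCC (8–10), TGA (11–13).
TGA is the first in-frame stop; ORF spans 5–13, 9 nucleotides.

9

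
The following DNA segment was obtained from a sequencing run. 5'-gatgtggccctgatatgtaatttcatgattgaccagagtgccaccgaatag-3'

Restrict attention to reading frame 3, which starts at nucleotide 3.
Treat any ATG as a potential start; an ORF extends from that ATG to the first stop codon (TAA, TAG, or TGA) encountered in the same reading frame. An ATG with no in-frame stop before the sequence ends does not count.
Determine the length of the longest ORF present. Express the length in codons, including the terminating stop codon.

2

Frame 3: TGT GGC CCT GAT ATG TAA TTT CAT GAT TGA CCA GAG TGC CAC CGA ATA — ATG at 15, stop TAA at 18 → 6 nt.
Longest: frame 3, positions 15–20, 6 nt = 2 codons = 1 aa. → 2 codons.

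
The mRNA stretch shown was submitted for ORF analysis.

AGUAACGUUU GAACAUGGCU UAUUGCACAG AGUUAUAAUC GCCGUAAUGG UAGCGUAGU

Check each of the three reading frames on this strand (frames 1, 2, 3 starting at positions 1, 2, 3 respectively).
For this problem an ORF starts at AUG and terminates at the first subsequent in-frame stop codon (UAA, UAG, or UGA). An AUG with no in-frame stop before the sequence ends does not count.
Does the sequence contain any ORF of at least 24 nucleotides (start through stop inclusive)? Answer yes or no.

Frame 1: AGU AAC GUU UGA ACA UGG CUU AUU GCA CAG AGU UAU AAU CGC CGU AAU GGU AGC GUA — no AUG→stop ORF.
Frame 2: GUA ACG UUU GAA CAU GGC UUA UUG CAC AGA GUU AUA AUC GCC GUA AUG GUA GCG UAG — AUG at 47, stop UAG at 56 → 12 nt.
Frame 3: UAA CGU UUG AAC AUG GCU UAU UGC ACA GAG UUA UAA UCG CCG UAA UGG UAG CGU AGU — AUG at 15, stop UAA at 36 → 24 nt.
Frame 3 has an ORF of 24 nucleotides (positions 15–38) ≥ 24, so yes.

yes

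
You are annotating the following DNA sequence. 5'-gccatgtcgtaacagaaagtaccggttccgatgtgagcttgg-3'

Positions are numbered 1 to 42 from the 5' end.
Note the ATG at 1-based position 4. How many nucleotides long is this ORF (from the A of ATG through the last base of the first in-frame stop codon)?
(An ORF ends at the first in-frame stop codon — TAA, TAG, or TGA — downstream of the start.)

Codons from position 4: ATG (4–6), TCG (7–9), TAA (10–12).
TAA is the first in-frame stop; ORF spans 4–12, 9 nucleotides.

9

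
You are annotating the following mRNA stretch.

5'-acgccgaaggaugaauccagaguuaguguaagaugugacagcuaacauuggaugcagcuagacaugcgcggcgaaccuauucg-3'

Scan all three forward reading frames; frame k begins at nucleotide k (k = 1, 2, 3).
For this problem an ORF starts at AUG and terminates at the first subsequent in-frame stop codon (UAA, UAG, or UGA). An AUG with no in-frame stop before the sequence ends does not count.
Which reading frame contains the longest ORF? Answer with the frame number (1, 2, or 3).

Frame 1: ACG CCG AAG GAU GAA UCC AGA GUU AGU GUA AGA UGU GAC AGC UAA CAU UGG AUG CAG CUA GAC AUG CGC GGC GAA CCU AUU — no AUG→stop ORF.
Frame 2: CGC CGA AGG AUG AAU CCA GAG UUA GUG UAA GAU GUG ACA GCU AAC AUU GGA UGC AGC UAG ACA UGC GCG GCG AAC CUA UUC — AUG at 11, stop UAA at 29 → 21 nt.
Frame 3: GCC GAA GGA UGA AUC CAG AGU UAG UGU AAG AUG UGA CAG CUA ACA UUG GAU GCA GCU AGA CAU GCG CGG CGA ACC UAU UCG — AUG at 33, stop UGA at 36 → 6 nt.
Longest ORF is 21 nt in frame 2 (positions 11–31).

2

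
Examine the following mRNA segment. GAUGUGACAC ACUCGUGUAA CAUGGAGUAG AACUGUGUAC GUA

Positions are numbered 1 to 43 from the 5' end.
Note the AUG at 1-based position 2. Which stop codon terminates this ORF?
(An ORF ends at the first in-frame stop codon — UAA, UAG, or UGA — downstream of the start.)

Codons from position 2: AUG (2–4), UGA (5–7).
The first in-frame stop codon is UGA.

UGA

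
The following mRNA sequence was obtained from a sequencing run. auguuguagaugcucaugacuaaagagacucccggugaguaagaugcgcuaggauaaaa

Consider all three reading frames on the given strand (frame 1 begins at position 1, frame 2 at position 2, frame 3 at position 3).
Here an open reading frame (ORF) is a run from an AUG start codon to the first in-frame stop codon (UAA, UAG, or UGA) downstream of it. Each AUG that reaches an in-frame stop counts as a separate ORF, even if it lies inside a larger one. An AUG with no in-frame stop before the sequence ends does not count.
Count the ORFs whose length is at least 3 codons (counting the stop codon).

Frame 1: AUG UUG UAG AUG CUC AUG ACU AAA GAG ACU CCC GGU GAG UAA GAU GCG CUA GGA UAA — AUG at 1, stop UAG at 7 → 9 nt; AUG at 10, stop UAA at 40 → 33 nt; AUG at 16, stop UAA at 40 → 27 nt.
Frame 2: UGU UGU AGA UGC UCA UGA CUA AAG AGA CUC CCG GUG AGU AAG AUG CGC UAG GAU AAA — AUG at 44, stop UAG at 50 → 9 nt.
Frame 3: GUU GUA GAU GCU CAU GAC UAA AGA GAC UCC CGG UGA GUA AGA UGC GCU AGG AUA AAA — no AUG→stop ORF.
ORFs ≥ 3 codons: frame 1 1–9 (3 codons), frame 1 10–42 (11 codons), frame 1 16–42 (9 codons), frame 2 44–52 (3 codons). Count = 4.

4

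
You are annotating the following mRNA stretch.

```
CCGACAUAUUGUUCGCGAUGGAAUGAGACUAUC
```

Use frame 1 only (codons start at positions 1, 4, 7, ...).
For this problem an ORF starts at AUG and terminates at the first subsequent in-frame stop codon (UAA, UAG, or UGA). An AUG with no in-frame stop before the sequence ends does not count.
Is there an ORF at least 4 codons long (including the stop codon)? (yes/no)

Frame 1: CCG ACA UAU UGU UCG CGA UGG AAU GAG ACU AUC — no AUG→stop ORF.
Largest ORF found is 0 codons < 4, so no.

no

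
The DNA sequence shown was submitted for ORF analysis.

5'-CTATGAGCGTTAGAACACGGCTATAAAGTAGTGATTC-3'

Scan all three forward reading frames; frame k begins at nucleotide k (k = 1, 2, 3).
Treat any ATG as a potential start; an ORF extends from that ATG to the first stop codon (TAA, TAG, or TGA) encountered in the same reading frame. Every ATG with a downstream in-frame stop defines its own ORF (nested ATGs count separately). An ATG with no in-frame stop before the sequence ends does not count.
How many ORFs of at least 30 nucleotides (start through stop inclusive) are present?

Frame 1: CTA TGA GCG TTA GAA CAC GGC TAT AAA GTA GTG ATT — no ATG→stop ORF.
Frame 2: TAT GAG CGT TAG AAC ACG GCT ATA AAG TAG TGA TTC — no ATG→stop ORF.
Frame 3: ATG AGC GTT AGA ACA CGG CTA TAA AGT AGT GAT — ATG at 3, stop TAA at 24 → 24 nt.
No ORF reaches 30 nucleotides. Count = 0.

0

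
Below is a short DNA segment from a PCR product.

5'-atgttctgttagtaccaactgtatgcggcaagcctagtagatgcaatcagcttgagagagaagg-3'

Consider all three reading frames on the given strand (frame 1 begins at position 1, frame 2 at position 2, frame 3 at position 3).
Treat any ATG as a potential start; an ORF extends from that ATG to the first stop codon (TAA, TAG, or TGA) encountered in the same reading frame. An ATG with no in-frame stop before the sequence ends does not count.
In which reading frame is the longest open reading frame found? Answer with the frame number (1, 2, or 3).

Frame 1: ATG TTC TGT TAG TAC CAA CTG TAT GCG GCA AGC CTA GTA GAT GCA ATC AGC TTG AGA GAG AAG — ATG at 1, stop TAG at 10 → 12 nt.
Frame 2: TGT TCT GTT AGT ACC AAC TGT ATG CGG CAA GCC TAG TAG ATG CAA TCA GCT TGA GAG AGA AGG — ATG at 23, stop TAG at 35 → 15 nt; ATG at 41, stop TGA at 53 → 15 nt.
Frame 3: GTT CTG TTA GTA CCA ACT GTA TGC GGC AAG CCT AGT AGA TGC AAT CAG CTT GAG AGA GAA — no ATG→stop ORF.
Longest ORF is 15 nt in frame 2 (positions 23–37).

2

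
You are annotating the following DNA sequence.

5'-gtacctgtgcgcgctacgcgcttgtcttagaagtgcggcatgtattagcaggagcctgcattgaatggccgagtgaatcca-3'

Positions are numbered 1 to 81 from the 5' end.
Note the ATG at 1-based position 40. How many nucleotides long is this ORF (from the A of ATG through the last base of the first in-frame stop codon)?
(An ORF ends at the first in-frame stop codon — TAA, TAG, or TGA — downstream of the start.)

Codons from position 40: ATG (40–42), TAT (43–45), TAG (46–48).
TAG is the first in-frame stop; ORF spans 40–48, 9 nucleotides.

9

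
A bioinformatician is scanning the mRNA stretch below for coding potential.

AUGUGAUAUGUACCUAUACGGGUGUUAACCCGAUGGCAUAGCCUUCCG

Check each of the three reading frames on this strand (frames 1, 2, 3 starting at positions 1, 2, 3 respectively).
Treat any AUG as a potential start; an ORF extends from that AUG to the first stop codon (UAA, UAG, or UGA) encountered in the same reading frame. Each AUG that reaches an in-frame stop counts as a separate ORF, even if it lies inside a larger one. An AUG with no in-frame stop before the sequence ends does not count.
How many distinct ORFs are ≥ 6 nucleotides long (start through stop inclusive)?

Frame 1: AUG UGA UAU GUA CCU AUA CGG GUG UUA ACC CGA UGG CAU AGC CUU CCG — AUG at 1, stop UGA at 4 → 6 nt.
Frame 2: UGU GAU AUG UAC CUA UAC GGG UGU UAA CCC GAU GGC AUA GCC UUC — AUG at 8, stop UAA at 26 → 21 nt.
Frame 3: GUG AUA UGU ACC UAU ACG GGU GUU AAC CCG AUG GCA UAG CCU UCC — AUG at 33, stop UAG at 39 → 9 nt.
ORFs ≥ 6 nucleotides: frame 1 1–6 (6 nucleotides), frame 2 8–28 (21 nucleotides), frame 3 33–41 (9 nucleotides). Count = 3.

3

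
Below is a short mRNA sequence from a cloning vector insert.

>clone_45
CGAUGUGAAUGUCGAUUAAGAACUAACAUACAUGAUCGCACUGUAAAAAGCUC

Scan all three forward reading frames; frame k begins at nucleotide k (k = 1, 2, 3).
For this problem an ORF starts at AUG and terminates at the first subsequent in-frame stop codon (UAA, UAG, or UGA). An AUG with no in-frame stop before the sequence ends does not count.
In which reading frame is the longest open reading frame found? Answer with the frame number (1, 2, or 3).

3

Frame 1: CGA UGU GAA UGU CGA UUA AGA ACU AAC AUA CAU GAU CGC ACU GUA AAA AGC — no AUG→stop ORF.
Frame 2: GAU GUG AAU GUC GAU UAA GAA CUA ACA UAC AUG AUC GCA CUG UAA AAA GCU — AUG at 32, stop UAA at 44 → 15 nt.
Frame 3: AUG UGA AUG UCG AUU AAG AAC UAA CAU ACA UGA UCG CAC UGU AAA AAG CUC — AUG at 3, stop UGA at 6 → 6 nt; AUG at 9, stop UAA at 24 → 18 nt.
Longest ORF is 18 nt in frame 3 (positions 9–26).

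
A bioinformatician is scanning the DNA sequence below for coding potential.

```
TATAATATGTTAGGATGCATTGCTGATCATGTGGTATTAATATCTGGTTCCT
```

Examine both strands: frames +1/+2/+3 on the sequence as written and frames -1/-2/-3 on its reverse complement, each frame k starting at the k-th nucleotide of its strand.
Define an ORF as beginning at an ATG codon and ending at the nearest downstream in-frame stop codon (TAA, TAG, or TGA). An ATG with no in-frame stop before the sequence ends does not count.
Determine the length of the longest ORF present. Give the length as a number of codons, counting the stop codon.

7

Reverse complement (5'→3'): AGGAACCAGATATTAATACCACATGATCAGCAATGCATCCTAACATATTATA
Frame +1: TAT AAT ATG TTA GGA TGC ATT GCT GAT CAT GTG GTA TTA ATA TCT GGT TCC — no ATG→stop ORF.
Frame +2: ATA ATA TGT TAG GAT GCA TTG CTG ATC ATG TGG TAT TAA TAT CTG GTT CCT — ATG at 29, stop TAA at 38 → 12 nt.
Frame +3: TAA TAT GTT AGG ATG CAT TGC TGA TCA TGT GGT ATT AAT ATC TGG TTC — ATG at 15, stop TGA at 24 → 12 nt.
Frame -1: AGG AAC CAG ATA TTA ATA CCA CAT GAT CAG CAA TGC ATC CTA ACA TAT TAT — no ATG→stop ORF.
Frame -2: GGA ACC AGA TAT TAA TAC CAC ATG ATC AGC AAT GCA TCC TAA CAT ATT ATA — ATG at 23, stop TAA at 41 → 21 nt.
Frame -3: GAA CCA GAT ATT AAT ACC ACA TGA TCA GCA ATG CAT CCT AAC ATA TTA — no ATG→stop ORF.
Longest: frame -2, positions 23–43, 21 nt = 7 codons = 6 aa. → 7 codons.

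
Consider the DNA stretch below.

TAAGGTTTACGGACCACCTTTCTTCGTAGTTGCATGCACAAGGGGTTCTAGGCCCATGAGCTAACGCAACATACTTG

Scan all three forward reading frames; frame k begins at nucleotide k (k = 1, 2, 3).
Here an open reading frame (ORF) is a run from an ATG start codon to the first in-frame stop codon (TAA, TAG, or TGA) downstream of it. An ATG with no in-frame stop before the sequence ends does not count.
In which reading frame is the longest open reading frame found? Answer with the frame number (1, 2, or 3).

Frame 1: TAA GGT TTA CGG ACC ACC TTT CTT CGT AGT TGC ATG CAC AAG GGG TTC TAG GCC CAT GAG CTA ACG CAA CAT ACT — ATG at 34, stop TAG at 49 → 18 nt.
Frame 2: AAG GTT TAC GGA CCA CCT TTC TTC GTA GTT GCA TGC ACA AGG GGT TCT AGG CCC ATG AGC TAA CGC AAC ATA CTT — ATG at 56, stop TAA at 62 → 9 nt.
Frame 3: AGG TTT ACG GAC CAC CTT TCT TCG TAG TTG CAT GCA CAA GGG GTT CTA GGC CCA TGA GCT AAC GCA ACA TAC TTG — no ATG→stop ORF.
Longest ORF is 18 nt in frame 1 (positions 34–51).

1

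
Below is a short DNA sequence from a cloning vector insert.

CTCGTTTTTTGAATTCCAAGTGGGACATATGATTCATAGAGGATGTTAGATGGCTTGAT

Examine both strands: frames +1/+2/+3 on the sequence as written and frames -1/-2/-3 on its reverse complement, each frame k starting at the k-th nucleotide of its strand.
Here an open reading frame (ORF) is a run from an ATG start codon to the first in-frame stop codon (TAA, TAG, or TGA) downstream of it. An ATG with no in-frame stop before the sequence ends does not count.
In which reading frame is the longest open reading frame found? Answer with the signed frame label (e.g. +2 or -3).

+2

Reverse complement (5'→3'): ATCAAGCCATCTAACATCCTCTATGAATCATATGTCCCACTTGGAATTCAAAAAACGAG
Frame +1: CTC GTT TTT TGA ATT CCA AGT GGG ACA TAT GAT TCA TAG AGG ATG TTA GAT GGC TTG — no ATG→stop ORF.
Frame +2: TCG TTT TTT GAA TTC CAA GTG GGA CAT ATG ATT CAT AGA GGA TGT TAG ATG GCT TGA — ATG at 29, stop TAG at 47 → 21 nt; ATG at 50, stop TGA at 56 → 9 nt.
Frame +3: CGT TTT TTG AAT TCC AAG TGG GAC ATA TGA TTC ATA GAG GAT GTT AGA TGG CTT GAT — no ATG→stop ORF.
Frame -1: ATC AAG CCA TCT AAC ATC CTC TAT GAA TCA TAT GTC CCA CTT GGA ATT CAA AAA ACG — no ATG→stop ORF.
Frame -2: TCA AGC CAT CTA ACA TCC TCT ATG AAT CAT ATG TCC CAC TTG GAA TTC AAA AAA CGA — no ATG→stop ORF.
Frame -3: CAA GCC ATC TAA CAT CCT CTA TGA ATC ATA TGT CCC ACT TGG AAT TCA AAA AAC GAG — no ATG→stop ORF.
Longest ORF is 21 nt in frame +2 (positions 29–49).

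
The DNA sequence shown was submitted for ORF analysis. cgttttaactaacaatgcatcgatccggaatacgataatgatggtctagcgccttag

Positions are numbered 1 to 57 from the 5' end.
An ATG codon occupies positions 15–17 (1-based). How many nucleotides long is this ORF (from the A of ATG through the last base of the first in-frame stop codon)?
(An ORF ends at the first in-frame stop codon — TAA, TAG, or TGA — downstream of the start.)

24

Codons from position 15: ATG (15–17), CAT (18–20), CGA (21–23), TCC (24–26), GGA (27–29), ATA (30–32), CGA (33–35), TAA (36–38).
TAA is the first in-frame stop; ORF spans 15–38, 24 nucleotides.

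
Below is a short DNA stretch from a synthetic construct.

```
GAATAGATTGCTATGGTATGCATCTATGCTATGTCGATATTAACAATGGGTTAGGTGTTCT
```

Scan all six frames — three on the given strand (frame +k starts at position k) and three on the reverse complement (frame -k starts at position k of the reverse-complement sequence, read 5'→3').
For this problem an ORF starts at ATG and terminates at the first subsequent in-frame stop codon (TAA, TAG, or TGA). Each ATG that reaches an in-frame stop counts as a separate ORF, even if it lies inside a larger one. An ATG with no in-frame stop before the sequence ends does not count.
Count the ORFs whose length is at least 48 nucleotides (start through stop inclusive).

0

Reverse complement (5'→3'): AGAACACCTAACCCATTGTTAATATCGACATAGCATAGATGCATACCATAGCAATCTATTC
Frame +1: GAA TAG ATT GCT ATG GTA TGC ATC TAT GCT ATG TCG ATA TTA ACA ATG GGT TAG GTG TTC — ATG at 13, stop TAG at 52 → 42 nt; ATG at 31, stop TAG at 52 → 24 nt; ATG at 46, stop TAG at 52 → 9 nt.
Frame +2: AAT AGA TTG CTA TGG TAT GCA TCT ATG CTA TGT CGA TAT TAA CAA TGG GTT AGG TGT TCT — ATG at 26, stop TAA at 41 → 18 nt.
Frame +3: ATA GAT TGC TAT GGT ATG CAT CTA TGC TAT GTC GAT ATT AAC AAT GGG TTA GGT GTT — no ATG→stop ORF.
Frame -1: AGA ACA CCT AAC CCA TTG TTA ATA TCG ACA TAG CAT AGA TGC ATA CCA TAG CAA TCT ATT — no ATG→stop ORF.
Frame -2: GAA CAC CTA ACC CAT TGT TAA TAT CGA CAT AGC ATA GAT GCA TAC CAT AGC AAT CTA TTC — no ATG→stop ORF.
Frame -3: AAC ACC TAA CCC ATT GTT AAT ATC GAC ATA GCA TAG ATG CAT ACC ATA GCA ATC TAT — no ATG→stop ORF.
No ORF reaches 48 nucleotides. Count = 0.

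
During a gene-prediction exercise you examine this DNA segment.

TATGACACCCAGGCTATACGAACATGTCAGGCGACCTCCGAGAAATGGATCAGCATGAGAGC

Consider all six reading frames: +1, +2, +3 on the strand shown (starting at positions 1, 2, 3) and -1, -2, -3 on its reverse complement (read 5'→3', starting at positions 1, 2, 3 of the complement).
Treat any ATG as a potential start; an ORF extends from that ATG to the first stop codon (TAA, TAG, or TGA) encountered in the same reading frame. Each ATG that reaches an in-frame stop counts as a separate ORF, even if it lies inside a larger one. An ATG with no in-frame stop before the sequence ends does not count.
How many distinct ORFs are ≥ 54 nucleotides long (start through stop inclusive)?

1

Reverse complement (5'→3'): GCTCTCATGCTGATCCATTTCTCGGAGGTCGCCTGACATGTTCGTATAGCCTGGGTGTCATA
Frame +1: TAT GAC ACC CAG GCT ATA CGA ACA TGT CAG GCG ACC TCC GAG AAA TGG ATC AGC ATG AGA — no ATG→stop ORF.
Frame +2: ATG ACA CCC AGG CTA TAC GAA CAT GTC AGG CGA CCT CCG AGA AAT GGA TCA GCA TGA GAG — ATG at 2, stop TGA at 56 → 57 nt.
Frame +3: TGA CAC CCA GGC TAT ACG AAC ATG TCA GGC GAC CTC CGA GAA ATG GAT CAG CAT GAG AGC — no ATG→stop ORF.
Frame -1: GCT CTC ATG CTG ATC CAT TTC TCG GAG GTC GCC TGA CAT GTT CGT ATA GCC TGG GTG TCA — ATG at 7, stop TGA at 34 → 30 nt.
Frame -2: CTC TCA TGC TGA TCC ATT TCT CGG AGG TCG CCT GAC ATG TTC GTA TAG CCT GGG TGT CAT — ATG at 38, stop TAG at 47 → 12 nt.
Frame -3: TCT CAT GCT GAT CCA TTT CTC GGA GGT CGC CTG ACA TGT TCG TAT AGC CTG GGT GTC ATA — no ATG→stop ORF.
ORFs ≥ 54 nucleotides: frame +2 2–58 (57 nucleotides). Count = 1.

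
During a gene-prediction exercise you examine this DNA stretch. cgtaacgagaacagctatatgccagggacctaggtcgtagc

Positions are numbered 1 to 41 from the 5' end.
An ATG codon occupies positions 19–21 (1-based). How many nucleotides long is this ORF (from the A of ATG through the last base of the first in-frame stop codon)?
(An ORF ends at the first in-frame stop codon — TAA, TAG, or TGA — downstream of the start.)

Codons from position 19: ATG (19–21), CCA (22–24), GGG (25–27), ACC (28–30), TAG (31–33).
TAG is the first in-frame stop; ORF spans 19–33, 15 nucleotides.

15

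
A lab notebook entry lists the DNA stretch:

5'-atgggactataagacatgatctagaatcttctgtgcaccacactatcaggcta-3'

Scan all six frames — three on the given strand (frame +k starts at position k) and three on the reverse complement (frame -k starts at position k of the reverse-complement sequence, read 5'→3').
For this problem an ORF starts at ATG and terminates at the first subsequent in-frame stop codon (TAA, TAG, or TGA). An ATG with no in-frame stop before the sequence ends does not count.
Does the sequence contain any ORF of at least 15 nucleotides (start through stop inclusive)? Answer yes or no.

Reverse complement (5'→3'): TAGCCTGATAGTGTGGTGCACAGAAGATTCTAGATCATGTCTTATAGTCCCAT
Frame +1: ATG GGA CTA TAA GAC ATG ATC TAG AAT CTT CTG TGC ACC ACA CTA TCA GGC — ATG at 1, stop TAA at 10 → 12 nt; ATG at 16, stop TAG at 22 → 9 nt.
Frame +2: TGG GAC TAT AAG ACA TGA TCT AGA ATC TTC TGT GCA CCA CAC TAT CAG GCT — no ATG→stop ORF.
Frame +3: GGG ACT ATA AGA CAT GAT CTA GAA TCT TCT GTG CAC CAC ACT ATC AGG CTA — no ATG→stop ORF.
Frame -1: TAG CCT GAT AGT GTG GTG CAC AGA AGA TTC TAG ATC ATG TCT TAT AGT CCC — no ATG→stop ORF.
Frame -2: AGC CTG ATA GTG TGG TGC ACA GAA GAT TCT AGA TCA TGT CTT ATA GTC CCA — no ATG→stop ORF.
Frame -3: GCC TGA TAG TGT GGT GCA CAG AAG ATT CTA GAT CAT GTC TTA TAG TCC CAT — no ATG→stop ORF.
Largest ORF found is 12 nucleotides < 15, so no.

no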